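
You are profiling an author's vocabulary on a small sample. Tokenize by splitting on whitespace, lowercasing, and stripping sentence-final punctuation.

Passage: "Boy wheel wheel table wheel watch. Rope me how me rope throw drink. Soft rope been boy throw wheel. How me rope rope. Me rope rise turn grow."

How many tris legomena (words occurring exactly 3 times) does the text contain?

Frequencies: rope:6, wheel:4, me:4, boy:2, how:2, throw:2, table:1, watch:1, drink:1, soft:1, been:1, rise:1, turn:1, grow:1
Words with frequency 3: (none)

0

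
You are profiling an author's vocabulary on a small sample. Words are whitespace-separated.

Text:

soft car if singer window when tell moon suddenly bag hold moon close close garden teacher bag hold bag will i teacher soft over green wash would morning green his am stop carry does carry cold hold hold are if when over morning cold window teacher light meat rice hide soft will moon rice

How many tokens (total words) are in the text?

54

Tokens: soft, car, if, singer, window, when, tell, moon, suddenly, bag, hold, moon, close, close, garden, teacher, bag, hold, bag, will, i, teacher, soft, over, green, wash, would, morning, green, his, am, stop, carry, does, carry, cold, hold, hold, are, if, when, over, morning, cold, window, teacher, light, meat, rice, hide, soft, will, moon, rice
N = 54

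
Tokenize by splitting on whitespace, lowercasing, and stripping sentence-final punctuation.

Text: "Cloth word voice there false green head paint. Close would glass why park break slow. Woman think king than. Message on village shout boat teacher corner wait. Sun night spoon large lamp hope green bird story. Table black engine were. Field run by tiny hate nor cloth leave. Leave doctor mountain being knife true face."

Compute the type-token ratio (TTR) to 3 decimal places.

N = 55 tokens, V = 52 types.
TTR = V / N = 52 / 55 = 0.945

0.945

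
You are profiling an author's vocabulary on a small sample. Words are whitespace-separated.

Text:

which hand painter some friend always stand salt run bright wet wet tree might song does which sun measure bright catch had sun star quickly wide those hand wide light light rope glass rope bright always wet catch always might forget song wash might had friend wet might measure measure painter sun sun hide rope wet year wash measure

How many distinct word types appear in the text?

30

Distinct types: {always, bright, catch, does, forget, friend, glass, had, hand, hide, light, measure, might, painter, quickly, rope, run, salt, some, song, stand, star, sun, those, tree, wash, wet, which, wide, year}
V = 30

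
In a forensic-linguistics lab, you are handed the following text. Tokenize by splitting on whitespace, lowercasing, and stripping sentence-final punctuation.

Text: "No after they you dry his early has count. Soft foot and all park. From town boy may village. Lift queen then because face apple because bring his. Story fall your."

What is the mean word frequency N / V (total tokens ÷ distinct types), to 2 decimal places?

N = 31 tokens, V = 29 types.
Mean frequency = N / V = 31 / 29 = 1.07

1.07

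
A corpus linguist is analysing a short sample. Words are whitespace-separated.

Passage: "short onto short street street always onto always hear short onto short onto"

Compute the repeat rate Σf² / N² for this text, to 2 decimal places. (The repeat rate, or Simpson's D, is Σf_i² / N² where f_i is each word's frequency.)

0.24

Frequencies: short:4, onto:4, street:2, always:2, hear:1
Σf² = 41; N² = 169
Repeat rate = 41 / 169 = 0.24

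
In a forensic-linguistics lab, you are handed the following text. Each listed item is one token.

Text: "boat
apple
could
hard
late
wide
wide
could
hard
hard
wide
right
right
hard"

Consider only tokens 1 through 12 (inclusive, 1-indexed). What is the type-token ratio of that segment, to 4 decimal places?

0.5833

Segment tokens 1–12: boat, apple, could, hard, late, wide, wide, could, hard, hard, wide, right
Segment N = 12, segment V = 7.
TTR = 7 / 12 = 0.5833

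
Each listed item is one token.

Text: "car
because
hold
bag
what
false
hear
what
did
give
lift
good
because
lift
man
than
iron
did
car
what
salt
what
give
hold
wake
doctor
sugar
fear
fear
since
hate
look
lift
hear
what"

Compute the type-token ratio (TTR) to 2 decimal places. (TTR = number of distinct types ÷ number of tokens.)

0.63

N = 35 tokens, V = 22 types.
TTR = V / N = 22 / 35 = 0.63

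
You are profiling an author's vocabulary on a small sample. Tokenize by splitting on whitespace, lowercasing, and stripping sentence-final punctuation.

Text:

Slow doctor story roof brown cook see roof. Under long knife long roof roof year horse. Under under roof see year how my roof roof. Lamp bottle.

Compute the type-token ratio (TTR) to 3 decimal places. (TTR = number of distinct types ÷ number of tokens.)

N = 27 tokens, V = 16 types.
TTR = V / N = 16 / 27 = 0.593

0.593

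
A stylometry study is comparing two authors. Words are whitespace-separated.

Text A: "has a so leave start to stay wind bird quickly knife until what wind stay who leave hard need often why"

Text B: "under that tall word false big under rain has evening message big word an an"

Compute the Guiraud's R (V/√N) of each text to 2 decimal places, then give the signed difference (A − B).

A: V=18, N=21, R=3.93
B: V=11, N=15, R=2.84
Difference = 3.93 − 2.84 = 1.09

1.09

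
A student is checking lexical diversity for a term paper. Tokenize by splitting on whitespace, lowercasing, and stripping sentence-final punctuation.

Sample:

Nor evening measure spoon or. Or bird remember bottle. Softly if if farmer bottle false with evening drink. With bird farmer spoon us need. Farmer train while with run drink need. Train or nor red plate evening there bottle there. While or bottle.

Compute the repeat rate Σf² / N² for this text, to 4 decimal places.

Frequencies: or:4, bottle:4, evening:3, farmer:3, with:3, nor:2, spoon:2, bird:2, if:2, drink:2, need:2, train:2, while:2, there:2, measure:1, remember:1, softly:1, false:1, us:1, run:1, … (2 more, each freq 1)
Σf² = 103; N² = 1849
Repeat rate = 103 / 1849 = 0.0557

0.0557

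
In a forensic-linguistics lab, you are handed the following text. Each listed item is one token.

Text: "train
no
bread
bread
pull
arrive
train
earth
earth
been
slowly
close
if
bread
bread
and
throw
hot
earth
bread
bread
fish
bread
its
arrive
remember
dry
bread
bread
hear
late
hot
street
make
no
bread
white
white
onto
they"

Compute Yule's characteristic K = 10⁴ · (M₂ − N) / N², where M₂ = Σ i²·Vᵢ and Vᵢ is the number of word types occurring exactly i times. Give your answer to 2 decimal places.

Frequencies: bread:10, earth:3, train:2, no:2, arrive:2, hot:2, white:2, pull:1, been:1, slowly:1, close:1, if:1, and:1, throw:1, fish:1, its:1, remember:1, dry:1, hear:1, late:1, … (4 more, each freq 1)
N = 40. Frequency spectrum: V_1=17, V_2=5, V_3=1, V_10=1
M₂ = 1²·17 + 2²·5 + 3²·1 + 10²·1 = 146
K = 10000 × (146 − 40) / 40² = 662.50

662.50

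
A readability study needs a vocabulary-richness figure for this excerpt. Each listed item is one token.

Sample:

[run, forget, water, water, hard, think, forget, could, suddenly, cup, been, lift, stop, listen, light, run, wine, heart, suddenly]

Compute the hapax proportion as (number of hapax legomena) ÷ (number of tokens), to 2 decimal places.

0.58

Frequencies: run:2, forget:2, water:2, suddenly:2, hard:1, think:1, could:1, cup:1, been:1, lift:1, stop:1, listen:1, light:1, wine:1, heart:1
Hapax count = 11; token count = 19.
Ratio = 11 / 19 = 0.58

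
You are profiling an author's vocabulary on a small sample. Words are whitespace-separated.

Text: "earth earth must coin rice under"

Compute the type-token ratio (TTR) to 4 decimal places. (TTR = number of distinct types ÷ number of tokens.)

N = 6 tokens, V = 5 types.
TTR = V / N = 5 / 6 = 0.8333

0.8333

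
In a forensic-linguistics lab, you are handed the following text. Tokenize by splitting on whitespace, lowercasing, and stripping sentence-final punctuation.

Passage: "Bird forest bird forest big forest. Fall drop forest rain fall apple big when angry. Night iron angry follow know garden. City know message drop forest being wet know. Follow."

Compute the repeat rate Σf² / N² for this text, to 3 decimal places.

0.076

Frequencies: forest:5, know:3, bird:2, big:2, fall:2, drop:2, angry:2, follow:2, rain:1, apple:1, when:1, night:1, iron:1, garden:1, city:1, message:1, being:1, wet:1
Σf² = 68; N² = 900
Repeat rate = 68 / 900 = 0.076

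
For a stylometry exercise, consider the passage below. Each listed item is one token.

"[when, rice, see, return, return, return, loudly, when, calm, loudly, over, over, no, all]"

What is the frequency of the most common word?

Frequencies: return:3, when:2, loudly:2, over:2, rice:1, see:1, calm:1, no:1, all:1
Most common: 'return' with frequency 3.

3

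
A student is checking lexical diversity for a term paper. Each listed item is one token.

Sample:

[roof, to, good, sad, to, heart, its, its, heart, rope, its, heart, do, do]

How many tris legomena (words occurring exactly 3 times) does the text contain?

Frequencies: heart:3, its:3, to:2, do:2, roof:1, good:1, sad:1, rope:1
Words with frequency 3: heart, its

2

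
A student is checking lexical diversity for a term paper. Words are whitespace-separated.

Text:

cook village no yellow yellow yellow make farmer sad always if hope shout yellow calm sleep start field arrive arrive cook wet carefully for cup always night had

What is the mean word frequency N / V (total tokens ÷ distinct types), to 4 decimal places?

N = 28 tokens, V = 22 types.
Mean frequency = N / V = 28 / 22 = 1.2727

1.2727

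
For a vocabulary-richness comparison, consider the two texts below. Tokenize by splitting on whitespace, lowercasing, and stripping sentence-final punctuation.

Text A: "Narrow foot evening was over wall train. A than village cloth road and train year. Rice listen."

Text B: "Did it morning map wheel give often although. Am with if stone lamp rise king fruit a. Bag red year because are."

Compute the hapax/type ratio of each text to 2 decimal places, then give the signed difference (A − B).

-0.06

A: hapax=15, V=16, ratio=0.94
B: hapax=22, V=22, ratio=1.00
Difference = 0.94 − 1.00 = -0.06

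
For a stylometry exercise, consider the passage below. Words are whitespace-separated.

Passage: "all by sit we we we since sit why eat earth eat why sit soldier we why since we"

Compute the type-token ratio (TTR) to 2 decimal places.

0.47

N = 19 tokens, V = 9 types.
TTR = V / N = 9 / 19 = 0.47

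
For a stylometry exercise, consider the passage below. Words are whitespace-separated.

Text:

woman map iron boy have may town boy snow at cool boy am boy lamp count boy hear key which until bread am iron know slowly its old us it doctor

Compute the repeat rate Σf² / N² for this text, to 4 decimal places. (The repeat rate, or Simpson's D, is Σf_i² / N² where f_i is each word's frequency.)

0.0572

Frequencies: boy:5, iron:2, am:2, woman:1, map:1, have:1, may:1, town:1, snow:1, at:1, cool:1, lamp:1, count:1, hear:1, key:1, which:1, until:1, bread:1, know:1, slowly:1, … (5 more, each freq 1)
Σf² = 55; N² = 961
Repeat rate = 55 / 961 = 0.0572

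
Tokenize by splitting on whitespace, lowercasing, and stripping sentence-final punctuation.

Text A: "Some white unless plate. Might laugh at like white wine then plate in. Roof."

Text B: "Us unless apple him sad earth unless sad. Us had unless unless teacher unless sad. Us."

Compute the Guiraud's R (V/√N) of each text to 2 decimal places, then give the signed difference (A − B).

A: V=12, N=14, R=3.21
B: V=8, N=16, R=2.00
Difference = 3.21 − 2.00 = 1.21

1.21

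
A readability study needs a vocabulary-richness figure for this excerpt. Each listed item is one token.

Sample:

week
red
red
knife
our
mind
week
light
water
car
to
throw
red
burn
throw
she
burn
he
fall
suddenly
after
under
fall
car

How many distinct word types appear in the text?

Distinct types: {after, burn, car, fall, he, knife, light, mind, our, red, she, suddenly, throw, to, under, water, week}
V = 17

17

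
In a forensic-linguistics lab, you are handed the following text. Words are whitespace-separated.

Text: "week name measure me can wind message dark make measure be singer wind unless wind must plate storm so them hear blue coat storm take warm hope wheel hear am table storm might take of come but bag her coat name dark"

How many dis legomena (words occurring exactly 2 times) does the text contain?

6

Frequencies: wind:3, storm:3, name:2, measure:2, dark:2, hear:2, coat:2, take:2, week:1, me:1, can:1, message:1, make:1, be:1, singer:1, unless:1, must:1, plate:1, so:1, them:1, … (12 more, each freq 1)
Words with frequency 2: coat, dark, hear, measure, name, take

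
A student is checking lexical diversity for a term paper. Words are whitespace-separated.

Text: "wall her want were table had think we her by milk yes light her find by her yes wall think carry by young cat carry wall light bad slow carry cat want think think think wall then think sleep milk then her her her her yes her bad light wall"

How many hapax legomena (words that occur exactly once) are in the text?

8

Frequencies: her:9, think:6, wall:5, by:3, yes:3, light:3, carry:3, want:2, milk:2, cat:2, bad:2, then:2, were:1, table:1, had:1, we:1, find:1, young:1, slow:1, sleep:1
Hapax (freq=1): find, had, sleep, slow, table, we, were, young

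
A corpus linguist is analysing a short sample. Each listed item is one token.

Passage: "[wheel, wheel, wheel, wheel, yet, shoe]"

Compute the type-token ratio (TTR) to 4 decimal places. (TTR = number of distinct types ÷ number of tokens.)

0.5000

N = 6 tokens, V = 3 types.
TTR = V / N = 3 / 6 = 0.5000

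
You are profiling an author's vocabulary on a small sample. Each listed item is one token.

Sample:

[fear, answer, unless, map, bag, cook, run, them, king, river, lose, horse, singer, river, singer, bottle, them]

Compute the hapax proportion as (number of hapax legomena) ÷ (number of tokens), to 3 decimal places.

0.647

Frequencies: them:2, river:2, singer:2, fear:1, answer:1, unless:1, map:1, bag:1, cook:1, run:1, king:1, lose:1, horse:1, bottle:1
Hapax count = 11; token count = 17.
Ratio = 11 / 17 = 0.647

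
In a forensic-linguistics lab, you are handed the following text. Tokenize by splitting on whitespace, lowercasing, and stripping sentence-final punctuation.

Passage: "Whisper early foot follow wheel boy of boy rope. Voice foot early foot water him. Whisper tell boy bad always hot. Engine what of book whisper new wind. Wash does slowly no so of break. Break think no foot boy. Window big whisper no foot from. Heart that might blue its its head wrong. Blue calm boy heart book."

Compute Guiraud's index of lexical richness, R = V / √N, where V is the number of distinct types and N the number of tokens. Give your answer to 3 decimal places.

4.947

N = 59, V = 38.
√N = 7.681146
R = 38 / 7.681146 = 4.947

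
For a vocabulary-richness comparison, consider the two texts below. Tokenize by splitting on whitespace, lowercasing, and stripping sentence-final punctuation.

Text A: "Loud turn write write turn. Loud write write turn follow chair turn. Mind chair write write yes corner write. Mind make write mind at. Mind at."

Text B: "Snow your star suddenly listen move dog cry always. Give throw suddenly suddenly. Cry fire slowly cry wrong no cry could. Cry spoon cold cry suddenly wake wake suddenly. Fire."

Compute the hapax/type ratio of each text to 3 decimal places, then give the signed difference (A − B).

-0.389

A: hapax=4, V=10, ratio=0.400
B: hapax=15, V=19, ratio=0.789
Difference = 0.400 − 0.789 = -0.389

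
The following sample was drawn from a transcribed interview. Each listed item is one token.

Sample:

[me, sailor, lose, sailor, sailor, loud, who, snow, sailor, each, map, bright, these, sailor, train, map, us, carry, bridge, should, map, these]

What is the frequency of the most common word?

Frequencies: sailor:5, map:3, these:2, me:1, lose:1, loud:1, who:1, snow:1, each:1, bright:1, train:1, us:1, carry:1, bridge:1, should:1
Most common: 'sailor' with frequency 5.

5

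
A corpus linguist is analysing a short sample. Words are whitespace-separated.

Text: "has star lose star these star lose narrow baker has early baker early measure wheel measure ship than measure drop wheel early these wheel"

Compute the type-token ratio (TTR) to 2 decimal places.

N = 24 tokens, V = 12 types.
TTR = V / N = 12 / 24 = 0.50

0.50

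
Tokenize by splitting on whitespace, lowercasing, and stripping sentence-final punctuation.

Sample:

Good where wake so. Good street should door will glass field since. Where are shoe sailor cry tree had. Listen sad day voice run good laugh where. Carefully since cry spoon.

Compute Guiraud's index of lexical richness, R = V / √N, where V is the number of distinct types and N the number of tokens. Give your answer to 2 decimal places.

N = 31, V = 25.
√N = 5.567764
R = 25 / 5.567764 = 4.49

4.49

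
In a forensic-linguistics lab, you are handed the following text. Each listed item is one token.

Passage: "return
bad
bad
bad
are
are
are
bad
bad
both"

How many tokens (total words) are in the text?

10

Tokens: return, bad, bad, bad, are, are, are, bad, bad, both
N = 10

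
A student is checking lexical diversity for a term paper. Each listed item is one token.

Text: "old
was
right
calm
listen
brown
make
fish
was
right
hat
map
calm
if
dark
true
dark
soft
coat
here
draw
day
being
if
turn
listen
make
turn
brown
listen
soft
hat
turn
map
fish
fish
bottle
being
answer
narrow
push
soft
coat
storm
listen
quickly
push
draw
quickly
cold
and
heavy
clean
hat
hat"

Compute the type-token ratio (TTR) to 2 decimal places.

N = 55 tokens, V = 30 types.
TTR = V / N = 30 / 55 = 0.55

0.55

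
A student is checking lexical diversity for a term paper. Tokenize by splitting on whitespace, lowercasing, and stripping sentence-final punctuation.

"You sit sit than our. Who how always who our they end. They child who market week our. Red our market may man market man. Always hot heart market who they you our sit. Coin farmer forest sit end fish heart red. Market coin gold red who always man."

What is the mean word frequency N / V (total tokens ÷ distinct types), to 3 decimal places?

2.227

N = 49 tokens, V = 22 types.
Mean frequency = N / V = 49 / 22 = 2.227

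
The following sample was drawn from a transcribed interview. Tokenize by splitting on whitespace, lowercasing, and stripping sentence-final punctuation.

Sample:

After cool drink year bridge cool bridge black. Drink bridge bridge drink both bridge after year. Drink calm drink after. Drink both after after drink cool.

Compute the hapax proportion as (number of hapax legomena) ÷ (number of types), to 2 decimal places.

0.25

Frequencies: drink:7, after:5, bridge:5, cool:3, year:2, both:2, black:1, calm:1
Hapax count = 2; type count = 8.
Ratio = 2 / 8 = 0.25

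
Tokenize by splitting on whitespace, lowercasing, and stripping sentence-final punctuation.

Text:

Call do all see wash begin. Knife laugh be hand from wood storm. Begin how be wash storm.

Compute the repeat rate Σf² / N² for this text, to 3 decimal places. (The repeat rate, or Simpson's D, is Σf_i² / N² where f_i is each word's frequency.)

0.080

Frequencies: wash:2, begin:2, be:2, storm:2, call:1, do:1, all:1, see:1, knife:1, laugh:1, hand:1, from:1, wood:1, how:1
Σf² = 26; N² = 324
Repeat rate = 26 / 324 = 0.080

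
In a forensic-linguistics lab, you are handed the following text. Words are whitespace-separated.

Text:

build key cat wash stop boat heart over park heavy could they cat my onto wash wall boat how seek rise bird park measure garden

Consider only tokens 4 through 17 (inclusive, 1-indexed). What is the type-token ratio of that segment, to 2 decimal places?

Segment tokens 4–17: wash, stop, boat, heart, over, park, heavy, could, they, cat, my, onto, wash, wall
Segment N = 14, segment V = 13.
TTR = 13 / 14 = 0.93

0.93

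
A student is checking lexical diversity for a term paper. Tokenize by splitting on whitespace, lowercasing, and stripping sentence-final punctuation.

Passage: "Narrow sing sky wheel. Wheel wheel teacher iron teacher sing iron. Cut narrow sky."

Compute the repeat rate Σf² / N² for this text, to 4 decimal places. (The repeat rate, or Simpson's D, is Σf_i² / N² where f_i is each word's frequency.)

Frequencies: wheel:3, narrow:2, sing:2, sky:2, teacher:2, iron:2, cut:1
Σf² = 30; N² = 196
Repeat rate = 30 / 196 = 0.1531

0.1531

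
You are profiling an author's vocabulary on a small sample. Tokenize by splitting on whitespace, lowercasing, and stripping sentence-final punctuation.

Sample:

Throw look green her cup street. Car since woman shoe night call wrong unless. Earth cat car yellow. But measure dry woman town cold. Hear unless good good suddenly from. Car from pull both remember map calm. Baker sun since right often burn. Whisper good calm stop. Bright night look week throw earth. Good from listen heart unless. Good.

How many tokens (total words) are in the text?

59

Tokens: throw, look, green, her, cup, street, car, since, woman, shoe, night, call, wrong, unless, earth, cat, car, yellow, but, measure, dry, woman, town, cold, hear, unless, good, good, suddenly, from, car, from, pull, both, remember, map, calm, baker, sun, since, right, often, burn, whisper, good, calm, stop, bright, night, look, week, throw, earth, good, from, listen, heart, unless, good
N = 59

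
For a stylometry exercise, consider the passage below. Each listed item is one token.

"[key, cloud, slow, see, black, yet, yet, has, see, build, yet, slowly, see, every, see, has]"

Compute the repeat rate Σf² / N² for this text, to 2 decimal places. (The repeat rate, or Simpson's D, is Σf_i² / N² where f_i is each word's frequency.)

0.14

Frequencies: see:4, yet:3, has:2, key:1, cloud:1, slow:1, black:1, build:1, slowly:1, every:1
Σf² = 36; N² = 256
Repeat rate = 36 / 256 = 0.14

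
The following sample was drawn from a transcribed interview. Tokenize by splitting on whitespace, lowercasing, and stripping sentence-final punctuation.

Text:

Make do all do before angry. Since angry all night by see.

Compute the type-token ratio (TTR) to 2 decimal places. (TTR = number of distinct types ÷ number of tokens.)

0.75

N = 12 tokens, V = 9 types.
TTR = V / N = 9 / 12 = 0.75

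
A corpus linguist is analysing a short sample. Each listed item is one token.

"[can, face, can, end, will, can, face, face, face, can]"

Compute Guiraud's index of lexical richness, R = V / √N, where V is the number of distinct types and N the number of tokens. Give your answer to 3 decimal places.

1.265

N = 10, V = 4.
√N = 3.162278
R = 4 / 3.162278 = 1.265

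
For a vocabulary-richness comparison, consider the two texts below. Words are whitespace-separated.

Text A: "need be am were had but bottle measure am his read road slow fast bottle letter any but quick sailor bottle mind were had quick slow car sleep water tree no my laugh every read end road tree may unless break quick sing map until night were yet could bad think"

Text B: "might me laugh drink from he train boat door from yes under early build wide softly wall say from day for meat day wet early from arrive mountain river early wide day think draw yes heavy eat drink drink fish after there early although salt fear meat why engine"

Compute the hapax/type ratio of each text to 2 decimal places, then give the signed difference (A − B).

A: hapax=28, V=38, ratio=0.74
B: hapax=29, V=36, ratio=0.81
Difference = 0.74 − 0.81 = -0.07

-0.07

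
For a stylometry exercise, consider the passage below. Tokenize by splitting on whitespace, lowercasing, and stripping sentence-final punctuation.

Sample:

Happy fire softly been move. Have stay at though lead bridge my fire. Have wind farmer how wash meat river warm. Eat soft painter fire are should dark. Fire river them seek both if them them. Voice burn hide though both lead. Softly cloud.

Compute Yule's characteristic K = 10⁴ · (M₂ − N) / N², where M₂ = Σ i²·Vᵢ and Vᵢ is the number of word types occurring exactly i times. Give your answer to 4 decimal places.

Frequencies: fire:4, them:3, softly:2, have:2, though:2, lead:2, river:2, both:2, happy:1, been:1, move:1, stay:1, at:1, bridge:1, my:1, wind:1, farmer:1, how:1, wash:1, meat:1, … (13 more, each freq 1)
N = 44. Frequency spectrum: V_1=25, V_2=6, V_3=1, V_4=1
M₂ = 1²·25 + 2²·6 + 3²·1 + 4²·1 = 74
K = 10000 × (74 − 44) / 44² = 154.9587

154.9587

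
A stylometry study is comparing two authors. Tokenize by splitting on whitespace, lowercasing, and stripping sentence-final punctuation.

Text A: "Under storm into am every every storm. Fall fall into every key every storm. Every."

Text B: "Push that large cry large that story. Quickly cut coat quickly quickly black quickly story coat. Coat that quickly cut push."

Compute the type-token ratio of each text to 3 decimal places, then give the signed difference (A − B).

0.038

TTR(A) = 7/15 = 0.467
TTR(B) = 9/21 = 0.429
Difference = 0.467 − 0.429 = 0.038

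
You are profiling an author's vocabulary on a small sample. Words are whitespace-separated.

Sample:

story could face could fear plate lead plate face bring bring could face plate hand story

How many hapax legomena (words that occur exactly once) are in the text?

3

Frequencies: could:3, face:3, plate:3, story:2, bring:2, fear:1, lead:1, hand:1
Hapax (freq=1): fear, hand, lead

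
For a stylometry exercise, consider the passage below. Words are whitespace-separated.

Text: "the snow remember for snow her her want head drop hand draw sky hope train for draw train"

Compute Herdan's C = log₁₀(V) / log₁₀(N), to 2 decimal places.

N = 18, V = 13.
log₁₀(V) = 1.113943, log₁₀(N) = 1.255273
C = 1.113943 / 1.255273 = 0.89

0.89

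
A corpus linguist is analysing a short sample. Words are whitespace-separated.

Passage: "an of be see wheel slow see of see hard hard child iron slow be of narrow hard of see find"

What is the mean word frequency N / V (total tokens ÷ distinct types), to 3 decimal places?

1.909

N = 21 tokens, V = 11 types.
Mean frequency = N / V = 21 / 11 = 1.909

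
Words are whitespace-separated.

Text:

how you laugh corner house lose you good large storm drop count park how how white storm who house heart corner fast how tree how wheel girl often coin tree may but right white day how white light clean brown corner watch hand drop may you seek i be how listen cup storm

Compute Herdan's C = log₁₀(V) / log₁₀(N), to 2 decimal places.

N = 53, V = 35.
log₁₀(V) = 1.544068, log₁₀(N) = 1.724276
C = 1.544068 / 1.724276 = 0.90

0.90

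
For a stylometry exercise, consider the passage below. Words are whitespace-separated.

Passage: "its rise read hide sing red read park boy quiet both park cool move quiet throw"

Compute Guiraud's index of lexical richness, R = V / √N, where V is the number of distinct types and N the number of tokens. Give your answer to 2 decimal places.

3.25

N = 16, V = 13.
√N = 4.000000
R = 13 / 4.000000 = 3.25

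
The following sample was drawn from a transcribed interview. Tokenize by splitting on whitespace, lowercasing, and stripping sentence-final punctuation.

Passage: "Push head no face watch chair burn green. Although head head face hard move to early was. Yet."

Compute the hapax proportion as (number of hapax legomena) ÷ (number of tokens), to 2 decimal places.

Frequencies: head:3, face:2, push:1, no:1, watch:1, chair:1, burn:1, green:1, although:1, hard:1, move:1, to:1, early:1, was:1, yet:1
Hapax count = 13; token count = 18.
Ratio = 13 / 18 = 0.72

0.72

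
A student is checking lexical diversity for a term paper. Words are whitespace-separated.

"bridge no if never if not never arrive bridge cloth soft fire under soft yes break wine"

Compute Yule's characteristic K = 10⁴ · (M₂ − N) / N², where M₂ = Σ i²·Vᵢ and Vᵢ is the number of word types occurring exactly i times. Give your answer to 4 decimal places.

276.8166

Frequencies: bridge:2, if:2, never:2, soft:2, no:1, not:1, arrive:1, cloth:1, fire:1, under:1, yes:1, break:1, wine:1
N = 17. Frequency spectrum: V_1=9, V_2=4
M₂ = 1²·9 + 2²·4 = 25
K = 10000 × (25 − 17) / 17² = 276.8166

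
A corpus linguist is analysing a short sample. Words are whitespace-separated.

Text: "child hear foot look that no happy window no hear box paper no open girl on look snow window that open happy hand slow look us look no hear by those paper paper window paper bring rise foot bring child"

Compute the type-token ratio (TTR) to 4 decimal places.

N = 40 tokens, V = 21 types.
TTR = V / N = 21 / 40 = 0.5250

0.5250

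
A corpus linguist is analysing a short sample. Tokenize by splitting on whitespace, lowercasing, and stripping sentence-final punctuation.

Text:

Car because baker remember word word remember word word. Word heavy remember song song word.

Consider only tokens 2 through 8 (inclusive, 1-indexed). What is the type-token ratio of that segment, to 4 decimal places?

Segment tokens 2–8: because, baker, remember, word, word, remember, word
Segment N = 7, segment V = 4.
TTR = 4 / 7 = 0.5714

0.5714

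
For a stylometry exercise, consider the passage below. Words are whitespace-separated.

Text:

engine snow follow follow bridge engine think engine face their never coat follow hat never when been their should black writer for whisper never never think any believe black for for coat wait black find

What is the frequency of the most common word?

Frequencies: never:4, engine:3, follow:3, black:3, for:3, think:2, their:2, coat:2, snow:1, bridge:1, face:1, hat:1, when:1, been:1, should:1, writer:1, whisper:1, any:1, believe:1, wait:1, … (1 more, each freq 1)
Most common: 'never' with frequency 4.

4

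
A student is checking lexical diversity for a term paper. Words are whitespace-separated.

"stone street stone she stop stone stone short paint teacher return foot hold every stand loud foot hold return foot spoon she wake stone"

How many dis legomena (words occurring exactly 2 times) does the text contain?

3

Frequencies: stone:5, foot:3, she:2, return:2, hold:2, street:1, stop:1, short:1, paint:1, teacher:1, every:1, stand:1, loud:1, spoon:1, wake:1
Words with frequency 2: hold, return, she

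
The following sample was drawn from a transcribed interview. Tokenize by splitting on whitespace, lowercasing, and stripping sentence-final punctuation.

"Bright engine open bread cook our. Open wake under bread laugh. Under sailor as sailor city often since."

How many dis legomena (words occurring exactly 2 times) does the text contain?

Frequencies: open:2, bread:2, under:2, sailor:2, bright:1, engine:1, cook:1, our:1, wake:1, laugh:1, as:1, city:1, often:1, since:1
Words with frequency 2: bread, open, sailor, under

4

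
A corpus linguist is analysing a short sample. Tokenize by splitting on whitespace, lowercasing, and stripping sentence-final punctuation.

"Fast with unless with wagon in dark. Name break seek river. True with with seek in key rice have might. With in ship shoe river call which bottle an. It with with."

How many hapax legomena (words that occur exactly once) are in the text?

Frequencies: with:7, in:3, seek:2, river:2, fast:1, unless:1, wagon:1, dark:1, name:1, break:1, true:1, key:1, rice:1, have:1, might:1, ship:1, shoe:1, call:1, which:1, bottle:1, … (2 more, each freq 1)
Hapax (freq=1): an, bottle, break, call, dark, fast, have, it, key, might, name, rice, ship, shoe, true, unless, wagon, which

18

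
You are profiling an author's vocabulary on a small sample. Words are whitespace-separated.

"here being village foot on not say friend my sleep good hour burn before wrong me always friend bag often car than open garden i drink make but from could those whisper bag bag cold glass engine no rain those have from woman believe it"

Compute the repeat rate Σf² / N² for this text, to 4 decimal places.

0.0281

Frequencies: bag:3, friend:2, from:2, those:2, here:1, being:1, village:1, foot:1, on:1, not:1, say:1, my:1, sleep:1, good:1, hour:1, burn:1, before:1, wrong:1, me:1, always:1, … (20 more, each freq 1)
Σf² = 57; N² = 2025
Repeat rate = 57 / 2025 = 0.0281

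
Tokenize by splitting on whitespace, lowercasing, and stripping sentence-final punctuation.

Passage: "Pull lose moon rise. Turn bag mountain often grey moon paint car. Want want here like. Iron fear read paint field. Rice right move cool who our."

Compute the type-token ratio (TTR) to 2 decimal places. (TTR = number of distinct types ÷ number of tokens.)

0.89

N = 27 tokens, V = 24 types.
TTR = V / N = 24 / 27 = 0.89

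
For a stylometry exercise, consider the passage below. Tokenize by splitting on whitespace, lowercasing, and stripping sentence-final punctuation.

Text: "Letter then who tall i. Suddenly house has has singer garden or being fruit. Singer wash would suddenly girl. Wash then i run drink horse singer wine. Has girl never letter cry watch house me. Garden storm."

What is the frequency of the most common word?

3

Frequencies: has:3, singer:3, letter:2, then:2, i:2, suddenly:2, house:2, garden:2, wash:2, girl:2, who:1, tall:1, or:1, being:1, fruit:1, would:1, run:1, drink:1, horse:1, wine:1, … (5 more, each freq 1)
Most common: 'has' with frequency 3.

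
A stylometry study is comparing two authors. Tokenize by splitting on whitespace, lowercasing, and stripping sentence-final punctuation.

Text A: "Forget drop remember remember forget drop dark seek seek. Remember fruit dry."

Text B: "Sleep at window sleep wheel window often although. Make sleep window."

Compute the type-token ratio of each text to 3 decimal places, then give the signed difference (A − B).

TTR(A) = 7/12 = 0.583
TTR(B) = 7/11 = 0.636
Difference = 0.583 − 0.636 = -0.053

-0.053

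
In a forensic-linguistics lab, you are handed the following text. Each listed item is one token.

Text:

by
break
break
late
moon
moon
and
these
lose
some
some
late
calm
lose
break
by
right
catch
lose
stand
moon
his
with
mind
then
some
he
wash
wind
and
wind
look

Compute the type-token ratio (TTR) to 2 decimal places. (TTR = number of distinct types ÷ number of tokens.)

0.63

N = 32 tokens, V = 20 types.
TTR = V / N = 20 / 32 = 0.63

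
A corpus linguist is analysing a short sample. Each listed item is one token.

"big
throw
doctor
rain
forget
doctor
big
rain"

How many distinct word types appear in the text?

5

Distinct types: {big, doctor, forget, rain, throw}
V = 5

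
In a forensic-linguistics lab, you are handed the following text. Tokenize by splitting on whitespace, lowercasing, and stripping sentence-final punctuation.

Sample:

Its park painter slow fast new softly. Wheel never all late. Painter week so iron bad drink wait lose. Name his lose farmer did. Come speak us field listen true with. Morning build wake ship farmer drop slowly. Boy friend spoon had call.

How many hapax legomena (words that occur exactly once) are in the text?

37

Frequencies: painter:2, lose:2, farmer:2, its:1, park:1, slow:1, fast:1, new:1, softly:1, wheel:1, never:1, all:1, late:1, week:1, so:1, iron:1, bad:1, drink:1, wait:1, name:1, … (20 more, each freq 1)
Hapax (freq=1): all, bad, boy, build, call, come, did, drink, drop, fast, field, friend, had, his, iron, its, late, listen, morning, name, never, new, park, ship, slow, slowly, so, softly, speak, spoon, true, us, wait, wake, week, wheel, with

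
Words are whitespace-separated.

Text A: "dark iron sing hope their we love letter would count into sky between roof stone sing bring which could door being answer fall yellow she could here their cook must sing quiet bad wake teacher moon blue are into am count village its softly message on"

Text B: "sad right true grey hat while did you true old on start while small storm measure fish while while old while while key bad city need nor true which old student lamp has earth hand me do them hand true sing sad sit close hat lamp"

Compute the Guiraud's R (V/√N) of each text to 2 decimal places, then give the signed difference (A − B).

A: V=40, N=46, R=5.90
B: V=32, N=46, R=4.72
Difference = 5.90 − 4.72 = 1.18

1.18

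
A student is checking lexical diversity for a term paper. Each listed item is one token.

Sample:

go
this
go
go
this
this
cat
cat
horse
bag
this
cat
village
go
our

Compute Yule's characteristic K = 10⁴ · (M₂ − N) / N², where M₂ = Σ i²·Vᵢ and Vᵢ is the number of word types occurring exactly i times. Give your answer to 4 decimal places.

1333.3333

Frequencies: go:4, this:4, cat:3, horse:1, bag:1, village:1, our:1
N = 15. Frequency spectrum: V_1=4, V_3=1, V_4=2
M₂ = 1²·4 + 3²·1 + 4²·2 = 45
K = 10000 × (45 − 15) / 15² = 1333.3333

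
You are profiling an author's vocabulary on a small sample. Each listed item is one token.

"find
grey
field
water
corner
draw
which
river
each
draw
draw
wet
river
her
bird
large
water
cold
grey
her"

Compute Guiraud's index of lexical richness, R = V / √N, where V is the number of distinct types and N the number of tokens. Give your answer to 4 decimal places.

3.1305

N = 20, V = 14.
√N = 4.472136
R = 14 / 4.472136 = 3.1305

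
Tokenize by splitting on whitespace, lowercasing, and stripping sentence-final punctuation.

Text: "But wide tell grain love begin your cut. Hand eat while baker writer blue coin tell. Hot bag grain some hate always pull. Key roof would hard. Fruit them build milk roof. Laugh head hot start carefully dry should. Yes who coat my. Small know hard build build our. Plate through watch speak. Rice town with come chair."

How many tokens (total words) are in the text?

Tokens: but, wide, tell, grain, love, begin, your, cut, hand, eat, while, baker, writer, blue, coin, tell, hot, bag, grain, some, hate, always, pull, key, roof, would, hard, fruit, them, build, milk, roof, laugh, head, hot, start, carefully, dry, should, yes, who, coat, my, small, know, hard, build, build, our, plate, through, watch, speak, rice, town, with, come, chair
N = 58

58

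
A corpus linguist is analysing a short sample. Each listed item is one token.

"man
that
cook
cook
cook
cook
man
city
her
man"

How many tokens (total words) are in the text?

10

Tokens: man, that, cook, cook, cook, cook, man, city, her, man
N = 10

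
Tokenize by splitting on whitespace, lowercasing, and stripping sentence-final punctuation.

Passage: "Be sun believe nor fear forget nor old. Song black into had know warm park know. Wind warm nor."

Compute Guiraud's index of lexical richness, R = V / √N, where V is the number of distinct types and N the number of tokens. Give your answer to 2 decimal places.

3.44

N = 19, V = 15.
√N = 4.358899
R = 15 / 4.358899 = 3.44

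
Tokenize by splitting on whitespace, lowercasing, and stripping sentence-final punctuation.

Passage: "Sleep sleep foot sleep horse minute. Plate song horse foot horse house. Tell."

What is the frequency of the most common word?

Frequencies: sleep:3, horse:3, foot:2, minute:1, plate:1, song:1, house:1, tell:1
Most common: 'sleep' with frequency 3.

3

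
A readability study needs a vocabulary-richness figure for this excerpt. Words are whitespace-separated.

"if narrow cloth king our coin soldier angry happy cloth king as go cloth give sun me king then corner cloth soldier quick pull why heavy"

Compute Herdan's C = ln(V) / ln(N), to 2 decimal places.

N = 26, V = 20.
ln(V) = 2.995732, ln(N) = 3.258097
C = 2.995732 / 3.258097 = 0.92

0.92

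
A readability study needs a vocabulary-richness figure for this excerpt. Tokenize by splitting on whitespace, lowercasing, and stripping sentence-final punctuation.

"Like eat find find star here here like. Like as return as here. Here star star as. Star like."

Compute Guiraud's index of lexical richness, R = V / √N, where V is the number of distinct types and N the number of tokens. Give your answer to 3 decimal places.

N = 19, V = 7.
√N = 4.358899
R = 7 / 4.358899 = 1.606

1.606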